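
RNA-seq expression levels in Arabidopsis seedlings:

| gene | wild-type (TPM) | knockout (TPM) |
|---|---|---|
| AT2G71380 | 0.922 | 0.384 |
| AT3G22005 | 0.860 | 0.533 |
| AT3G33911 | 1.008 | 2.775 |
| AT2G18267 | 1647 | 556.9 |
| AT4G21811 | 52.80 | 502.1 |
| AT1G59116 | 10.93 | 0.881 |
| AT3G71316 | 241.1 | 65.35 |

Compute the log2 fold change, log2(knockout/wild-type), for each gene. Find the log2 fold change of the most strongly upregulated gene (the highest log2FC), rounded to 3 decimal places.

log2(0.384/0.922) = -1.264  (AT2G71380)
log2(0.533/0.860) = -0.690  (AT3G22005)
log2(2.775/1.008) = 1.461  (AT3G33911)
log2(556.9/1647) = -1.564  (AT2G18267)
log2(502.1/52.80) = 3.249  (AT4G21811)
log2(0.881/10.93) = -3.633  (AT1G59116)
log2(65.35/241.1) = -1.883  (AT3G71316)
AT4G21811 is most strongly upregulated.

3.249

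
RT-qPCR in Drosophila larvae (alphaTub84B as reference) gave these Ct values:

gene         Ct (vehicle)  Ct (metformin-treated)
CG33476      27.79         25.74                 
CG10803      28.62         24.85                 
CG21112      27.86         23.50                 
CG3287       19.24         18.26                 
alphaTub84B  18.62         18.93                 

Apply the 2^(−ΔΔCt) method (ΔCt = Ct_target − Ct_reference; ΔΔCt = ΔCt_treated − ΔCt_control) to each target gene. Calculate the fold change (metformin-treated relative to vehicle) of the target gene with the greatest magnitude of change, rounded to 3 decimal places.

25.457

CG33476: ΔΔCt = (25.74−18.93) − (27.79−18.62) = 6.81 − 9.17 = -2.36; fold change = 2^2.36 = 5.134
CG10803: ΔΔCt = (24.85−18.93) − (28.62−18.62) = 5.92 − 10.00 = -4.08; fold change = 2^4.08 = 16.912
CG21112: ΔΔCt = (23.50−18.93) − (27.86−18.62) = 4.57 − 9.24 = -4.67; fold change = 2^4.67 = 25.457
CG3287: ΔΔCt = (18.26−18.93) − (19.24−18.62) = -0.67 − 0.62 = -1.29; fold change = 2^1.29 = 2.445
CG21112 has the largest |ΔΔCt| = 4.67.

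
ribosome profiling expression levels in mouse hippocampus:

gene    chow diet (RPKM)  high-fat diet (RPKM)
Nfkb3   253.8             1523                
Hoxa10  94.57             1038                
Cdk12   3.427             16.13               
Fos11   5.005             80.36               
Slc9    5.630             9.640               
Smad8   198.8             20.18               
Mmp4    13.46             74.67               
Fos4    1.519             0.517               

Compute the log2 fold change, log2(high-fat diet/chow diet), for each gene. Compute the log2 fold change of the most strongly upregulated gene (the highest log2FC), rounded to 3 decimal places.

log2(1523/253.8) = 2.585  (Nfkb3)
log2(1038/94.57) = 3.456  (Hoxa10)
log2(16.13/3.427) = 2.235  (Cdk12)
log2(80.36/5.005) = 4.005  (Fos11)
log2(9.640/5.630) = 0.776  (Slc9)
log2(20.18/198.8) = -3.300  (Smad8)
log2(74.67/13.46) = 2.472  (Mmp4)
log2(0.517/1.519) = -1.555  (Fos4)
Fos11 is most strongly upregulated.

4.005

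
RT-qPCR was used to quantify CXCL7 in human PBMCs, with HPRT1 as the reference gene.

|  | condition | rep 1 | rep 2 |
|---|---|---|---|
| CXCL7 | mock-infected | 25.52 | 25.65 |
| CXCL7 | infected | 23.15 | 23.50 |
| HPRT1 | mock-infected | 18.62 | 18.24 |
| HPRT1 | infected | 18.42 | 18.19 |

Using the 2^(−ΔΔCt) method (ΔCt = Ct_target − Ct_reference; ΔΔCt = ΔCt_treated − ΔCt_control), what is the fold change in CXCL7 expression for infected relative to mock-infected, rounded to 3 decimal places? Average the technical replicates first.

4.392

Mean Ct: CXCL7 mock-infected 25.585; CXCL7 infected 23.325; HPRT1 mock-infected 18.430; HPRT1 infected 18.305
ΔCt(mock-infected) = 25.585 − 18.430 = 7.155
ΔCt(infected) = 23.325 − 18.305 = 5.020
ΔΔCt = 5.020 − 7.155 = -2.135
Fold change = 2^(−(-2.135)) = 2^2.135 = 4.3924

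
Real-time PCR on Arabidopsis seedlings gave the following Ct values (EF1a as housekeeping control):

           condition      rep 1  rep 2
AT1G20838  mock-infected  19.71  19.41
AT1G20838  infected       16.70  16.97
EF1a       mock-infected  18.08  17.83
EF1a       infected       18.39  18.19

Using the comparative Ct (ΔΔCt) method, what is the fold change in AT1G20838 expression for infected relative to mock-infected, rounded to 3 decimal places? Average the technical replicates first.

Mean Ct: AT1G20838 mock-infected 19.560; AT1G20838 infected 16.835; EF1a mock-infected 17.955; EF1a infected 18.290
ΔCt(mock-infected) = 19.560 − 17.955 = 1.605
ΔCt(infected) = 16.835 − 18.290 = -1.455
ΔΔCt = -1.455 − 1.605 = -3.060
Fold change = 2^(−(-3.060)) = 2^3.060 = 8.3397

8.340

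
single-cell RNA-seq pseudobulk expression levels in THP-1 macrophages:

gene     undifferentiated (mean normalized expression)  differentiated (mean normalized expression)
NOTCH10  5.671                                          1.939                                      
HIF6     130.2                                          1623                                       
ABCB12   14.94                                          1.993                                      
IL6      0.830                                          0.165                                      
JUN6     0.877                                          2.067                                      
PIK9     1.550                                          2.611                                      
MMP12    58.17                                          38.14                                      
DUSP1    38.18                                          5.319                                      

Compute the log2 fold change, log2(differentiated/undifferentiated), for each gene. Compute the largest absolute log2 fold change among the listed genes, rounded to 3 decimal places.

3.640

log2(1.939/5.671) = -1.548  (NOTCH10)
log2(1623/130.2) = 3.640  (HIF6)
log2(1.993/14.94) = -2.906  (ABCB12)
log2(0.165/0.830) = -2.331  (IL6)
log2(2.067/0.877) = 1.237  (JUN6)
log2(2.611/1.550) = 0.752  (PIK9)
log2(38.14/58.17) = -0.609  (MMP12)
log2(5.319/38.18) = -2.844  (DUSP1)
The largest magnitude belongs to HIF6.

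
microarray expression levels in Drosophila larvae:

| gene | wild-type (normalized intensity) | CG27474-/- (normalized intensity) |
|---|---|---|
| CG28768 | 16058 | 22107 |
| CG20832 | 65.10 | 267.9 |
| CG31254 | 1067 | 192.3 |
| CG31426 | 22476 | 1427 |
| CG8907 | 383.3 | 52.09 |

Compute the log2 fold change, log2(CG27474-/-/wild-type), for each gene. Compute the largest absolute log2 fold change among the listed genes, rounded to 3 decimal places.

3.977

log2(22107/16058) = 0.461  (CG28768)
log2(267.9/65.10) = 2.041  (CG20832)
log2(192.3/1067) = -2.472  (CG31254)
log2(1427/22476) = -3.977  (CG31426)
log2(52.09/383.3) = -2.879  (CG8907)
The largest magnitude belongs to CG31426.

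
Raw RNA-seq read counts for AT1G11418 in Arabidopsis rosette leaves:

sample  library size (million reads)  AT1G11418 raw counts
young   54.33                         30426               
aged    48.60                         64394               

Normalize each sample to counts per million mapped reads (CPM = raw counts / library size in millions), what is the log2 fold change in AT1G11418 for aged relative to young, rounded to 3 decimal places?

CPM(young) = 30426 / 54.33 = 560.0221
CPM(aged) = 64394 / 48.60 = 1324.9794
Fold change = 1324.9794 / 560.0221 = 2.36594
log2(2.36594) = 1.2424

1.242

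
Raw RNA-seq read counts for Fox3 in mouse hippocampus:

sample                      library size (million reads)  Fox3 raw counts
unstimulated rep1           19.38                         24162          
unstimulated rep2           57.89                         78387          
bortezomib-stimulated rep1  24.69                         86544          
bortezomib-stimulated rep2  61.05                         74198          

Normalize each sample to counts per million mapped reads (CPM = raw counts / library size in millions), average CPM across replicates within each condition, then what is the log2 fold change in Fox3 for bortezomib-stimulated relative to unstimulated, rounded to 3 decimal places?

0.860

CPM(unstimulated rep1) = 24162 / 19.38 = 1246.7492
CPM(unstimulated rep2) = 78387 / 57.89 = 1354.0681
CPM(bortezomib-stimulated rep1) = 86544 / 24.69 = 3505.2248
CPM(bortezomib-stimulated rep2) = 74198 / 61.05 = 1215.3645
mean CPM(unstimulated) = 1300.4086; mean CPM(bortezomib-stimulated) = 2360.2946
Fold change = 2360.2946 / 1300.4086 = 1.81504
log2(1.81504) = 0.8600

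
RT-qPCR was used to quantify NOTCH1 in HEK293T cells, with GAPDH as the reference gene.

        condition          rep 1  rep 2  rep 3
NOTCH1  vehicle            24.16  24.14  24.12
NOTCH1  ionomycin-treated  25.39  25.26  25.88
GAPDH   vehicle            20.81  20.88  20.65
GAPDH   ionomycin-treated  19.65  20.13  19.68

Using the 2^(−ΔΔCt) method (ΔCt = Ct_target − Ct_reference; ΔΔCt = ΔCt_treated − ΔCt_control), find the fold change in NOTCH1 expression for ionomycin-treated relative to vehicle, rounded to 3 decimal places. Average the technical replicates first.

Mean Ct: NOTCH1 vehicle 24.140; NOTCH1 ionomycin-treated 25.510; GAPDH vehicle 20.780; GAPDH ionomycin-treated 19.820
ΔCt(vehicle) = 24.140 − 20.780 = 3.360
ΔCt(ionomycin-treated) = 25.510 − 19.820 = 5.690
ΔΔCt = 5.690 − 3.360 = 2.330
Fold change = 2^(−2.330) = 0.1989

0.199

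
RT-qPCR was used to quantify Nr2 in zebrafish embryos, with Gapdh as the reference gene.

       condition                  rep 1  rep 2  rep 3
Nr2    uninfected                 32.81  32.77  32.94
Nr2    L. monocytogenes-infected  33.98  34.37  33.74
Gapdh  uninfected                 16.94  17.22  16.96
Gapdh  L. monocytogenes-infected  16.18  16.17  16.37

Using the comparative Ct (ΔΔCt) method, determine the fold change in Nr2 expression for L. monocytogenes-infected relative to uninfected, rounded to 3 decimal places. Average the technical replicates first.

0.252

Mean Ct: Nr2 uninfected 32.840; Nr2 L. monocytogenes-infected 34.030; Gapdh uninfected 17.040; Gapdh L. monocytogenes-infected 16.240
ΔCt(uninfected) = 32.840 − 17.040 = 15.800
ΔCt(L. monocytogenes-infected) = 34.030 − 16.240 = 17.790
ΔΔCt = 17.790 − 15.800 = 1.990
Fold change = 2^(−1.990) = 0.2517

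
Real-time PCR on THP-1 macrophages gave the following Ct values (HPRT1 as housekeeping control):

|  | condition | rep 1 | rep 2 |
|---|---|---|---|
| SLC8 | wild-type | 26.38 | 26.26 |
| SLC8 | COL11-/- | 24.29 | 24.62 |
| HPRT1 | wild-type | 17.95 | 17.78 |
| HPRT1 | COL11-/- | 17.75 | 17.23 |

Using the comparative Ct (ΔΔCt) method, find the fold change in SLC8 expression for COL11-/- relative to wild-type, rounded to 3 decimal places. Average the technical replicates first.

Mean Ct: SLC8 wild-type 26.320; SLC8 COL11-/- 24.455; HPRT1 wild-type 17.865; HPRT1 COL11-/- 17.490
ΔCt(wild-type) = 26.320 − 17.865 = 8.455
ΔCt(COL11-/-) = 24.455 − 17.490 = 6.965
ΔΔCt = 6.965 − 8.455 = -1.490
Fold change = 2^(−(-1.490)) = 2^1.490 = 2.8089

2.809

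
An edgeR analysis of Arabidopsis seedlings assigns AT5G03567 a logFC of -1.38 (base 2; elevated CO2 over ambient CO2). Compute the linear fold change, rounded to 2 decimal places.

0.38

Fold change = 2^(-1.38) = 0.384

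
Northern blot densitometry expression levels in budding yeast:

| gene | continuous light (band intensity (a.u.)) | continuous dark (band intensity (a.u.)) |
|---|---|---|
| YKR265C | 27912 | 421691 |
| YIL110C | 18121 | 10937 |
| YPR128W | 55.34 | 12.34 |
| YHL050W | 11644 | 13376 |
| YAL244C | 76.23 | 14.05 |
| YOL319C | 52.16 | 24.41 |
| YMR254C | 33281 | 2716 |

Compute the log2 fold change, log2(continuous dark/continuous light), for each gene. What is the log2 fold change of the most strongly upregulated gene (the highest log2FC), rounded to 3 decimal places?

log2(421691/27912) = 3.917  (YKR265C)
log2(10937/18121) = -0.728  (YIL110C)
log2(12.34/55.34) = -2.165  (YPR128W)
log2(13376/11644) = 0.200  (YHL050W)
log2(14.05/76.23) = -2.440  (YAL244C)
log2(24.41/52.16) = -1.095  (YOL319C)
log2(2716/33281) = -3.615  (YMR254C)
YKR265C is most strongly upregulated.

3.917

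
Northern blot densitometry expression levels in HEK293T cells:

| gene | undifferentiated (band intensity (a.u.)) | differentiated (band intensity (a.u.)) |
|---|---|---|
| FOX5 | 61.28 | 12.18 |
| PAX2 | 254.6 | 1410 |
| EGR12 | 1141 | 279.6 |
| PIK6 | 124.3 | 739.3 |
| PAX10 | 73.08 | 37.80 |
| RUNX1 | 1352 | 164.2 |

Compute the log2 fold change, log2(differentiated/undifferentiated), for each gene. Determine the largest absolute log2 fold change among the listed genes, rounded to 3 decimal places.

3.042

log2(12.18/61.28) = -2.331  (FOX5)
log2(1410/254.6) = 2.469  (PAX2)
log2(279.6/1141) = -2.029  (EGR12)
log2(739.3/124.3) = 2.572  (PIK6)
log2(37.80/73.08) = -0.951  (PAX10)
log2(164.2/1352) = -3.042  (RUNX1)
The largest magnitude belongs to RUNX1.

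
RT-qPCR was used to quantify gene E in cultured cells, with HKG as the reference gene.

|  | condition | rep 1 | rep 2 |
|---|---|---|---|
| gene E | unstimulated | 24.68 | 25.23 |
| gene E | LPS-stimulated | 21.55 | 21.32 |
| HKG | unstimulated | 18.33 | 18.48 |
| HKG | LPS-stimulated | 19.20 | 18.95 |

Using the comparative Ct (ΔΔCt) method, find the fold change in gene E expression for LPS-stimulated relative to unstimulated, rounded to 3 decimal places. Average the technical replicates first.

18.252

Mean Ct: gene E unstimulated 24.955; gene E LPS-stimulated 21.435; HKG unstimulated 18.405; HKG LPS-stimulated 19.075
ΔCt(unstimulated) = 24.955 − 18.405 = 6.550
ΔCt(LPS-stimulated) = 21.435 − 19.075 = 2.360
ΔΔCt = 2.360 − 6.550 = -4.190
Fold change = 2^(−(-4.190)) = 2^4.190 = 18.2522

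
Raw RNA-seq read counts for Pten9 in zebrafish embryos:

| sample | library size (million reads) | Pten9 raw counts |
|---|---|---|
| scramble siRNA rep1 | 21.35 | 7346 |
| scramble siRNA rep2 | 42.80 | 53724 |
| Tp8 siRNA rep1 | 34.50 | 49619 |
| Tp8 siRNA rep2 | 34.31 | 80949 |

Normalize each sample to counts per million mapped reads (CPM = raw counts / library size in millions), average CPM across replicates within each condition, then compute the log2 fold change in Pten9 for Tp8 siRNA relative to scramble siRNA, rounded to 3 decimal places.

CPM(scramble siRNA rep1) = 7346 / 21.35 = 344.0749
CPM(scramble siRNA rep2) = 53724 / 42.80 = 1255.2336
CPM(Tp8 siRNA rep1) = 49619 / 34.50 = 1438.2319
CPM(Tp8 siRNA rep2) = 80949 / 34.31 = 2359.3413
mean CPM(scramble siRNA) = 799.6543; mean CPM(Tp8 siRNA) = 1898.7866
Fold change = 1898.7866 / 799.6543 = 2.37451
log2(2.37451) = 1.2476

1.248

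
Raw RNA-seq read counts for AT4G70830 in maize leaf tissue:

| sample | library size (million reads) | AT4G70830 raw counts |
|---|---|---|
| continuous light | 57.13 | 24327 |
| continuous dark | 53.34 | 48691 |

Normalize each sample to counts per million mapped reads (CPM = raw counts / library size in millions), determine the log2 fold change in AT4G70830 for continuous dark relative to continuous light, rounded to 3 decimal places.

1.100

CPM(continuous light) = 24327 / 57.13 = 425.8183
CPM(continuous dark) = 48691 / 53.34 = 912.8421
Fold change = 912.8421 / 425.8183 = 2.14374
log2(2.14374) = 1.1001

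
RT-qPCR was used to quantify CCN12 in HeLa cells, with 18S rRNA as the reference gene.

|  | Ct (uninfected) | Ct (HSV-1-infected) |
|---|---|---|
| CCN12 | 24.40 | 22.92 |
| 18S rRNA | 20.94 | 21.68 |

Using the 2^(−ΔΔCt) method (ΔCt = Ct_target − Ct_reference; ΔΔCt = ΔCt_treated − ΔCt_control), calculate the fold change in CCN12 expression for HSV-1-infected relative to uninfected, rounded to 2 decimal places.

4.66

ΔCt(uninfected) = 24.400 − 20.940 = 3.460
ΔCt(HSV-1-infected) = 22.920 − 21.680 = 1.240
ΔΔCt = 1.240 − 3.460 = -2.220
Fold change = 2^(−(-2.220)) = 2^2.220 = 4.659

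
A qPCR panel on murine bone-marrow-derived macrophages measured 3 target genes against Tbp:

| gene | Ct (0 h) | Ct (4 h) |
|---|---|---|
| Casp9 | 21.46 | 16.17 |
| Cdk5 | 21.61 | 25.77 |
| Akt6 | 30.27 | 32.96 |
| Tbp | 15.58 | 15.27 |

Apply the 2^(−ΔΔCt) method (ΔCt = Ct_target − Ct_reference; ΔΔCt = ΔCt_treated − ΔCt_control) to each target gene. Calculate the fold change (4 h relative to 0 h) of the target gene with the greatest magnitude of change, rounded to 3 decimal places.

Casp9: ΔΔCt = (16.17−15.27) − (21.46−15.58) = 0.90 − 5.88 = -4.98; fold change = 2^4.98 = 31.559
Cdk5: ΔΔCt = (25.77−15.27) − (21.61−15.58) = 10.50 − 6.03 = 4.47; fold change = 2^-4.47 = 0.045
Akt6: ΔΔCt = (32.96−15.27) − (30.27−15.58) = 17.69 − 14.69 = 3.00; fold change = 2^-3.00 = 0.125
Casp9 has the largest |ΔΔCt| = 4.98.

31.559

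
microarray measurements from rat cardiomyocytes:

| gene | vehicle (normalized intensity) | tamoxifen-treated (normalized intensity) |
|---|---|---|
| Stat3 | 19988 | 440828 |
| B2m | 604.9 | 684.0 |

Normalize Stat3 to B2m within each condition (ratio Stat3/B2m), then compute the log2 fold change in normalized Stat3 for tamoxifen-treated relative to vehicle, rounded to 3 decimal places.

Stat3/B2m (vehicle) = 19988 / 604.9 = 33.043
Stat3/B2m (tamoxifen-treated) = 440828 / 684.0 = 644.49
Fold change = 644.49 / 33.043 = 19.5042
log2(19.5042) = 4.2857

4.286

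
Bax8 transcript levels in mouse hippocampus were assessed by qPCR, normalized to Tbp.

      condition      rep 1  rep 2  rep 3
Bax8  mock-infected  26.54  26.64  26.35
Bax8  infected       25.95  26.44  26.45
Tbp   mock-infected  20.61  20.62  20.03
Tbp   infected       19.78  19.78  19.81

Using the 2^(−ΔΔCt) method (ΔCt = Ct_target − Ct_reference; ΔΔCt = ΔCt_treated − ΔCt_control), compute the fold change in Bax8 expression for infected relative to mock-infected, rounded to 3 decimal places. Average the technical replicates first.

Mean Ct: Bax8 mock-infected 26.510; Bax8 infected 26.280; Tbp mock-infected 20.420; Tbp infected 19.790
ΔCt(mock-infected) = 26.510 − 20.420 = 6.090
ΔCt(infected) = 26.280 − 19.790 = 6.490
ΔΔCt = 6.490 − 6.090 = 0.400
Fold change = 2^(−0.400) = 0.7579

0.758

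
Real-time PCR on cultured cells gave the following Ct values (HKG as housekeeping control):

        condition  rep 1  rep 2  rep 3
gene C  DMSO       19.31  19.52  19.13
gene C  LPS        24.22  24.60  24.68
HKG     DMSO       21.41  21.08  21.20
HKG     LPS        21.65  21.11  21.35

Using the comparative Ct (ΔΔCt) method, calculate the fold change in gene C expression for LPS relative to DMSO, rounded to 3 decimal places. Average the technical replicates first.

0.030

Mean Ct: gene C DMSO 19.320; gene C LPS 24.500; HKG DMSO 21.230; HKG LPS 21.370
ΔCt(DMSO) = 19.320 − 21.230 = -1.910
ΔCt(LPS) = 24.500 − 21.370 = 3.130
ΔΔCt = 3.130 − (-1.910) = 5.040
Fold change = 2^(−5.040) = 0.0304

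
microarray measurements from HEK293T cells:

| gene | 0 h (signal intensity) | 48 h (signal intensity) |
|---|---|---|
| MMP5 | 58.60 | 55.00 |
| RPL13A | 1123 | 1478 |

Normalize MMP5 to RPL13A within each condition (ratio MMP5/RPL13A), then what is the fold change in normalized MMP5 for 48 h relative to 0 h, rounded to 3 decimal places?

0.713

MMP5/RPL13A (0 h) = 58.60 / 1123 = 0.052182
MMP5/RPL13A (48 h) = 55.00 / 1478 = 0.037212
Fold change = 0.037212 / 0.052182 = 0.7131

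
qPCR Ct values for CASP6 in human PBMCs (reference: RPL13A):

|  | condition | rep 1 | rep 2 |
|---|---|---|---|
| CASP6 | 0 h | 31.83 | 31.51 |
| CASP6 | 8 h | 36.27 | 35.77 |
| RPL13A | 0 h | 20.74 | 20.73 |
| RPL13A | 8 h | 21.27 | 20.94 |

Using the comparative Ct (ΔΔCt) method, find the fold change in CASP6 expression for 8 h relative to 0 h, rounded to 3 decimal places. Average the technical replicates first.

0.063

Mean Ct: CASP6 0 h 31.670; CASP6 8 h 36.020; RPL13A 0 h 20.735; RPL13A 8 h 21.105
ΔCt(0 h) = 31.670 − 20.735 = 10.935
ΔCt(8 h) = 36.020 − 21.105 = 14.915
ΔΔCt = 14.915 − 10.935 = 3.980
Fold change = 2^(−3.980) = 0.0634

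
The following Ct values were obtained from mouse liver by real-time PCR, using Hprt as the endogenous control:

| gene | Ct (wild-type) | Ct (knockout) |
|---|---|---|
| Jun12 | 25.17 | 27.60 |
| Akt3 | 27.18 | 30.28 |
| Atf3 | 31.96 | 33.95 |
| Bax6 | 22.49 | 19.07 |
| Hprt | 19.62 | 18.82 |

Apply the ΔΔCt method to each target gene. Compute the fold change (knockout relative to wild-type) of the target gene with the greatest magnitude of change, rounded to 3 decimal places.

0.067

Jun12: ΔΔCt = (27.60−18.82) − (25.17−19.62) = 8.78 − 5.55 = 3.23; fold change = 2^-3.23 = 0.107
Akt3: ΔΔCt = (30.28−18.82) − (27.18−19.62) = 11.46 − 7.56 = 3.90; fold change = 2^-3.90 = 0.067
Atf3: ΔΔCt = (33.95−18.82) − (31.96−19.62) = 15.13 − 12.34 = 2.79; fold change = 2^-2.79 = 0.145
Bax6: ΔΔCt = (19.07−18.82) − (22.49−19.62) = 0.25 − 2.87 = -2.62; fold change = 2^2.62 = 6.148
Akt3 has the largest |ΔΔCt| = 3.90.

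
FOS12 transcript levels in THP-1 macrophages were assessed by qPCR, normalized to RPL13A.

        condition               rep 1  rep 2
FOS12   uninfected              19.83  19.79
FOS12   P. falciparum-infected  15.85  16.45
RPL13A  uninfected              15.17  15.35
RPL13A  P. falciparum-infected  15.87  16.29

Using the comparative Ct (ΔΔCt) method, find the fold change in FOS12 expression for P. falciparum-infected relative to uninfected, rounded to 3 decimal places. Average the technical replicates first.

Mean Ct: FOS12 uninfected 19.810; FOS12 P. falciparum-infected 16.150; RPL13A uninfected 15.260; RPL13A P. falciparum-infected 16.080
ΔCt(uninfected) = 19.810 − 15.260 = 4.550
ΔCt(P. falciparum-infected) = 16.150 − 16.080 = 0.070
ΔΔCt = 0.070 − 4.550 = -4.480
Fold change = 2^(−(-4.480)) = 2^4.480 = 22.3159

22.316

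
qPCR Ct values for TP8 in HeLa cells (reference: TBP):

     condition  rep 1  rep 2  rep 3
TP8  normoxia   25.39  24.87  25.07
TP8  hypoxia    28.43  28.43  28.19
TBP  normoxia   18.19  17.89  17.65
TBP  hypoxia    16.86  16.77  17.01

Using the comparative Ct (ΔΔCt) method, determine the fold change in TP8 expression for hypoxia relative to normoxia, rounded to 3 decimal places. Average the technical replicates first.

0.052

Mean Ct: TP8 normoxia 25.110; TP8 hypoxia 28.350; TBP normoxia 17.910; TBP hypoxia 16.880
ΔCt(normoxia) = 25.110 − 17.910 = 7.200
ΔCt(hypoxia) = 28.350 − 16.880 = 11.470
ΔΔCt = 11.470 − 7.200 = 4.270
Fold change = 2^(−4.270) = 0.0518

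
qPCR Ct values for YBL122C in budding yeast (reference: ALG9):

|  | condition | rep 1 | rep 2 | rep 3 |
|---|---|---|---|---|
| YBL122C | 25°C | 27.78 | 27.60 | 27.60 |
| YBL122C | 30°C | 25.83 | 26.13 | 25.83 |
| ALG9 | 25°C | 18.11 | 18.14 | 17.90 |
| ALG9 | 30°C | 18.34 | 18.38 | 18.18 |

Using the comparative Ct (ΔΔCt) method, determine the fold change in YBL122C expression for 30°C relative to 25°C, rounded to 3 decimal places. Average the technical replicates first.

Mean Ct: YBL122C 25°C 27.660; YBL122C 30°C 25.930; ALG9 25°C 18.050; ALG9 30°C 18.300
ΔCt(25°C) = 27.660 − 18.050 = 9.610
ΔCt(30°C) = 25.930 − 18.300 = 7.630
ΔΔCt = 7.630 − 9.610 = -1.980
Fold change = 2^(−(-1.980)) = 2^1.980 = 3.9449

3.945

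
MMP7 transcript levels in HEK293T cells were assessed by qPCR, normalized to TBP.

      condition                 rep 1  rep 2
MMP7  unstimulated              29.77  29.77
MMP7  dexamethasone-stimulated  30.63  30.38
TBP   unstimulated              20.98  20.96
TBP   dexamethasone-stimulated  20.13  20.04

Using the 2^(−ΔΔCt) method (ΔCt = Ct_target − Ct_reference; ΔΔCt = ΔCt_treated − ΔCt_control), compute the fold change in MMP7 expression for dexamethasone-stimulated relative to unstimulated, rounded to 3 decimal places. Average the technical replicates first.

Mean Ct: MMP7 unstimulated 29.770; MMP7 dexamethasone-stimulated 30.505; TBP unstimulated 20.970; TBP dexamethasone-stimulated 20.085
ΔCt(unstimulated) = 29.770 − 20.970 = 8.800
ΔCt(dexamethasone-stimulated) = 30.505 − 20.085 = 10.420
ΔΔCt = 10.420 − 8.800 = 1.620
Fold change = 2^(−1.620) = 0.3253

0.325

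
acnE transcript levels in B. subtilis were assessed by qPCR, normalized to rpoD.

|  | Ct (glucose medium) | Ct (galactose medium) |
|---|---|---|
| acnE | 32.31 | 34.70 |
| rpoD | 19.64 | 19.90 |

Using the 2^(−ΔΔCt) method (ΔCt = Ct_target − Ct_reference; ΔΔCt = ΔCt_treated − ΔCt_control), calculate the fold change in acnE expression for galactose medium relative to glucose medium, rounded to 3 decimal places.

0.228

ΔCt(glucose medium) = 32.310 − 19.640 = 12.670
ΔCt(galactose medium) = 34.700 − 19.900 = 14.800
ΔΔCt = 14.800 − 12.670 = 2.130
Fold change = 2^(−2.130) = 0.2285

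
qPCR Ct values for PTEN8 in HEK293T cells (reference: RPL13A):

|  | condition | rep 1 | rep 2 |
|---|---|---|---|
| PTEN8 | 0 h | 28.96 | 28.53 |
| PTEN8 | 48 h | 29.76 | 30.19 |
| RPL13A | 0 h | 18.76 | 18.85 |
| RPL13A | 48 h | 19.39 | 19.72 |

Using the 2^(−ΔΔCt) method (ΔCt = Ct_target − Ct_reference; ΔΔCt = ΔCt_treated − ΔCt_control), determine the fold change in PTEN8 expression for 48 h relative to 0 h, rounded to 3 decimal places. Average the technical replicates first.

0.717

Mean Ct: PTEN8 0 h 28.745; PTEN8 48 h 29.975; RPL13A 0 h 18.805; RPL13A 48 h 19.555
ΔCt(0 h) = 28.745 − 18.805 = 9.940
ΔCt(48 h) = 29.975 − 19.555 = 10.420
ΔΔCt = 10.420 − 9.940 = 0.480
Fold change = 2^(−0.480) = 0.7170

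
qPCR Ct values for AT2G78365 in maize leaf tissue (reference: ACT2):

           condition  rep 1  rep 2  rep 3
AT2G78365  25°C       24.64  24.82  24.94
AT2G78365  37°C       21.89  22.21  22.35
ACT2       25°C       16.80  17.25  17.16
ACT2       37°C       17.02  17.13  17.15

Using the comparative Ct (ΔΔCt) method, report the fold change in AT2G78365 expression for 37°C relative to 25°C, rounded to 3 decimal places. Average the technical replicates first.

Mean Ct: AT2G78365 25°C 24.800; AT2G78365 37°C 22.150; ACT2 25°C 17.070; ACT2 37°C 17.100
ΔCt(25°C) = 24.800 − 17.070 = 7.730
ΔCt(37°C) = 22.150 − 17.100 = 5.050
ΔΔCt = 5.050 − 7.730 = -2.680
Fold change = 2^(−(-2.680)) = 2^2.680 = 6.4086

6.409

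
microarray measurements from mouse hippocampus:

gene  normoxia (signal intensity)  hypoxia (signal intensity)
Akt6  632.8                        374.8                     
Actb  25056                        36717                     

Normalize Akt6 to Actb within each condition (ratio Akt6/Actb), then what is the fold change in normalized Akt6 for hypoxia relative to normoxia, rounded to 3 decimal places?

Akt6/Actb (normoxia) = 632.8 / 25056 = 0.025255
Akt6/Actb (hypoxia) = 374.8 / 36717 = 0.010208
Fold change = 0.010208 / 0.025255 = 0.4042

0.404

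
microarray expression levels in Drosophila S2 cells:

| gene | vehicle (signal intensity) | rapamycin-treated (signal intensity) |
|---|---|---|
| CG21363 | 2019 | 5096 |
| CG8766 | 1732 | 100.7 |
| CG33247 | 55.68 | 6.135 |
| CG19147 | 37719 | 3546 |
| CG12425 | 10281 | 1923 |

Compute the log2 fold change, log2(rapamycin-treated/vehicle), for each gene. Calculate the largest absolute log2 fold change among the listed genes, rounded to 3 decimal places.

log2(5096/2019) = 1.336  (CG21363)
log2(100.7/1732) = -4.104  (CG8766)
log2(6.135/55.68) = -3.182  (CG33247)
log2(3546/37719) = -3.411  (CG19147)
log2(1923/10281) = -2.419  (CG12425)
The largest magnitude belongs to CG8766.

4.104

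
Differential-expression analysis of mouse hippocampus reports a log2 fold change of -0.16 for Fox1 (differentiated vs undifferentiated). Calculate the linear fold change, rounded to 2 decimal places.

Fold change = 2^(-0.16) = 0.895
That is, Fox1 drops to 89.5% of the undifferentiated level.

0.90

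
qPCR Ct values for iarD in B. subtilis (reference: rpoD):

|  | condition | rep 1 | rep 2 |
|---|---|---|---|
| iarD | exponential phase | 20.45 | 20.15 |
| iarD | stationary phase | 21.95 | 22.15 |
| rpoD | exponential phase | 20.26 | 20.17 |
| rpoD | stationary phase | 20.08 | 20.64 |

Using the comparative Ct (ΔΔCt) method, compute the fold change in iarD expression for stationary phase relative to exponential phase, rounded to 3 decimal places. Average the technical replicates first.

0.329

Mean Ct: iarD exponential phase 20.300; iarD stationary phase 22.050; rpoD exponential phase 20.215; rpoD stationary phase 20.360
ΔCt(exponential phase) = 20.300 − 20.215 = 0.085
ΔCt(stationary phase) = 22.050 − 20.360 = 1.690
ΔΔCt = 1.690 − 0.085 = 1.605
Fold change = 2^(−1.605) = 0.3287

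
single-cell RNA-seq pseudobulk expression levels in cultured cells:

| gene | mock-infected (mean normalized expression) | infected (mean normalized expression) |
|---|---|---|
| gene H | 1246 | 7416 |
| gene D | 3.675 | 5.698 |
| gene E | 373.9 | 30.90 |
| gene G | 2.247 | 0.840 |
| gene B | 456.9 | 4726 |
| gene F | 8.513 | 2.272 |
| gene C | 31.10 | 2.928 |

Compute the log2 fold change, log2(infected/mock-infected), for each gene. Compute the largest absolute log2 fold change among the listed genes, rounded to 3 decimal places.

3.597

log2(7416/1246) = 2.573  (gene H)
log2(5.698/3.675) = 0.633  (gene D)
log2(30.90/373.9) = -3.597  (gene E)
log2(0.840/2.247) = -1.420  (gene G)
log2(4726/456.9) = 3.371  (gene B)
log2(2.272/8.513) = -1.906  (gene F)
log2(2.928/31.10) = -3.409  (gene C)
The largest magnitude belongs to gene E.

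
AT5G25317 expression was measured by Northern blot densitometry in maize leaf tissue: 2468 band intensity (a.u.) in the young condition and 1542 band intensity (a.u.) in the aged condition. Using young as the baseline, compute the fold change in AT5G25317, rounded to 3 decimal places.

0.625

Fold change = 1542 / 2468 = 0.6248
AT5G25317 is downregulated.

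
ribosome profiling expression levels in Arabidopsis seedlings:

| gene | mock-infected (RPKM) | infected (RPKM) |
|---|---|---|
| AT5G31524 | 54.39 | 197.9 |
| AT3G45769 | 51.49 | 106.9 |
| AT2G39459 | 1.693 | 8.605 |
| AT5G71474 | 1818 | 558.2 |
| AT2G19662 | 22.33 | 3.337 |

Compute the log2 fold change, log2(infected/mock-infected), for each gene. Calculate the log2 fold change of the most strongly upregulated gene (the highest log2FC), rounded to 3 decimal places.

log2(197.9/54.39) = 1.863  (AT5G31524)
log2(106.9/51.49) = 1.054  (AT3G45769)
log2(8.605/1.693) = 2.346  (AT2G39459)
log2(558.2/1818) = -1.703  (AT5G71474)
log2(3.337/22.33) = -2.742  (AT2G19662)
AT2G39459 is most strongly upregulated.

2.346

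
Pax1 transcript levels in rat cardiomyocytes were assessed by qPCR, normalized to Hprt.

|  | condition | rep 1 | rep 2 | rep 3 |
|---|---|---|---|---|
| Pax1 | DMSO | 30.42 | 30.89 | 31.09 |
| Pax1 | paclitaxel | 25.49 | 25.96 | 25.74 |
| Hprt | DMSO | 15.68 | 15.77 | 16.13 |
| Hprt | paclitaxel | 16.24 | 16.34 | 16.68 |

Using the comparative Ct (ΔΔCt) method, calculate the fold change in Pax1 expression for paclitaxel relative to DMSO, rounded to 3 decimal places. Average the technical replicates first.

Mean Ct: Pax1 DMSO 30.800; Pax1 paclitaxel 25.730; Hprt DMSO 15.860; Hprt paclitaxel 16.420
ΔCt(DMSO) = 30.800 − 15.860 = 14.940
ΔCt(paclitaxel) = 25.730 − 16.420 = 9.310
ΔΔCt = 9.310 − 14.940 = -5.630
Fold change = 2^(−(-5.630)) = 2^5.630 = 49.5221

49.522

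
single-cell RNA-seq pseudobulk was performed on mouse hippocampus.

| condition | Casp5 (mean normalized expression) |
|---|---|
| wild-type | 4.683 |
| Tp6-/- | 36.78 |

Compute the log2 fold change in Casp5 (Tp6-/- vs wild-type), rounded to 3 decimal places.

2.973

Fold change = 36.78 / 4.683 = 7.8539
log2(7.8539) = 2.9734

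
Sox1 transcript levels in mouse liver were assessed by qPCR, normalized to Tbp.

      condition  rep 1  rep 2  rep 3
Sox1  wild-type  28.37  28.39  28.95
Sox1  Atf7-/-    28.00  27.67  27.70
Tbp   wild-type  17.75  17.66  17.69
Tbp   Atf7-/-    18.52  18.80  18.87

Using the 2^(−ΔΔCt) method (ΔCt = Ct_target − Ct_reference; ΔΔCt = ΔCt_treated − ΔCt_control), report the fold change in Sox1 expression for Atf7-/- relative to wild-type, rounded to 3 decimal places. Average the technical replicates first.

Mean Ct: Sox1 wild-type 28.570; Sox1 Atf7-/- 27.790; Tbp wild-type 17.700; Tbp Atf7-/- 18.730
ΔCt(wild-type) = 28.570 − 17.700 = 10.870
ΔCt(Atf7-/-) = 27.790 − 18.730 = 9.060
ΔΔCt = 9.060 − 10.870 = -1.810
Fold change = 2^(−(-1.810)) = 2^1.810 = 3.5064

3.506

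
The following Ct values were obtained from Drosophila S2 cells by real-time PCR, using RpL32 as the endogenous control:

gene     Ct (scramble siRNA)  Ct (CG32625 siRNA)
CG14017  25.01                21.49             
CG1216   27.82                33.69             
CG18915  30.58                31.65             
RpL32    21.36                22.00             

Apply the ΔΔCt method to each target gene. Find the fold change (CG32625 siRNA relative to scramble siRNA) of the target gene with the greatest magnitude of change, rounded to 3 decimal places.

CG14017: ΔΔCt = (21.49−22.00) − (25.01−21.36) = -0.51 − 3.65 = -4.16; fold change = 2^4.16 = 17.877
CG1216: ΔΔCt = (33.69−22.00) − (27.82−21.36) = 11.69 − 6.46 = 5.23; fold change = 2^-5.23 = 0.027
CG18915: ΔΔCt = (31.65−22.00) − (30.58−21.36) = 9.65 − 9.22 = 0.43; fold change = 2^-0.43 = 0.742
CG1216 has the largest |ΔΔCt| = 5.23.

0.027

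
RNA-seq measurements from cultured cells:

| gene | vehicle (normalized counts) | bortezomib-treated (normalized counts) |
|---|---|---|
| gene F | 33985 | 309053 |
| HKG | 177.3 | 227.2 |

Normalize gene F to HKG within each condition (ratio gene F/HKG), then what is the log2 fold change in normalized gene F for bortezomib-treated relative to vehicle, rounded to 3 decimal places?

gene F/HKG (vehicle) = 33985 / 177.3 = 191.68
gene F/HKG (bortezomib-treated) = 309053 / 227.2 = 1360.3
Fold change = 1360.3 / 191.68 = 7.0965
log2(7.0965) = 2.8271

2.827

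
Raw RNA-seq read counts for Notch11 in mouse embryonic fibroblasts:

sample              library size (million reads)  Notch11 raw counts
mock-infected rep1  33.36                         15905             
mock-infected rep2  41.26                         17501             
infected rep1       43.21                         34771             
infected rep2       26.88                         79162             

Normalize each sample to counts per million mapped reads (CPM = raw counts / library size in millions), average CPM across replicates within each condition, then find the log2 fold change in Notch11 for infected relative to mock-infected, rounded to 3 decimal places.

2.057

CPM(mock-infected rep1) = 15905 / 33.36 = 476.7686
CPM(mock-infected rep2) = 17501 / 41.26 = 424.1638
CPM(infected rep1) = 34771 / 43.21 = 804.6980
CPM(infected rep2) = 79162 / 26.88 = 2945.0149
mean CPM(mock-infected) = 450.4662; mean CPM(infected) = 1874.8564
Fold change = 1874.8564 / 450.4662 = 4.16204
log2(4.16204) = 2.0573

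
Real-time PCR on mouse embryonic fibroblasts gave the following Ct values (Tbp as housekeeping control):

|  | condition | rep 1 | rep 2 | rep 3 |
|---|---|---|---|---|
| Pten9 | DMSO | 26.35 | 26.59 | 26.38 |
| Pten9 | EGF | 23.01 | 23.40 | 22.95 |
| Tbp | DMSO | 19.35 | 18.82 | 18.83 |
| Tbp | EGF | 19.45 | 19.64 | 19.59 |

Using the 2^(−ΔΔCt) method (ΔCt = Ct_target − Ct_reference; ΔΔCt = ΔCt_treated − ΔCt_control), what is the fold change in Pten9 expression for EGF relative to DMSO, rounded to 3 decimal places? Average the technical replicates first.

Mean Ct: Pten9 DMSO 26.440; Pten9 EGF 23.120; Tbp DMSO 19.000; Tbp EGF 19.560
ΔCt(DMSO) = 26.440 − 19.000 = 7.440
ΔCt(EGF) = 23.120 − 19.560 = 3.560
ΔΔCt = 3.560 − 7.440 = -3.880
Fold change = 2^(−(-3.880)) = 2^3.880 = 14.7230

14.723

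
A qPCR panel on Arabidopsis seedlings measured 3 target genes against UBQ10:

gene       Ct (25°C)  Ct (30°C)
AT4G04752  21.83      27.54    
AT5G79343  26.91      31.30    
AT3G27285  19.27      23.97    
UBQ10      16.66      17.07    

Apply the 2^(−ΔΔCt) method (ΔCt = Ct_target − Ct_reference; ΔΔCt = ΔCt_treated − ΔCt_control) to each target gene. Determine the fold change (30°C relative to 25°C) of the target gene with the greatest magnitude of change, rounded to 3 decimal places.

AT4G04752: ΔΔCt = (27.54−17.07) − (21.83−16.66) = 10.47 − 5.17 = 5.30; fold change = 2^-5.30 = 0.025
AT5G79343: ΔΔCt = (31.30−17.07) − (26.91−16.66) = 14.23 − 10.25 = 3.98; fold change = 2^-3.98 = 0.063
AT3G27285: ΔΔCt = (23.97−17.07) − (19.27−16.66) = 6.90 − 2.61 = 4.29; fold change = 2^-4.29 = 0.051
AT4G04752 has the largest |ΔΔCt| = 5.30.

0.025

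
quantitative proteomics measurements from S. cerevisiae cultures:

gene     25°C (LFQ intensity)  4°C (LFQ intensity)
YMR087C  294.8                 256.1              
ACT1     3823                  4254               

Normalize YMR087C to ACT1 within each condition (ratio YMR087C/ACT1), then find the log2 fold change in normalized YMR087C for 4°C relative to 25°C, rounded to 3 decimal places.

-0.357

YMR087C/ACT1 (25°C) = 294.8 / 3823 = 0.077112
YMR087C/ACT1 (4°C) = 256.1 / 4254 = 0.060202
Fold change = 0.060202 / 0.077112 = 0.7807
log2(0.7807) = -0.3571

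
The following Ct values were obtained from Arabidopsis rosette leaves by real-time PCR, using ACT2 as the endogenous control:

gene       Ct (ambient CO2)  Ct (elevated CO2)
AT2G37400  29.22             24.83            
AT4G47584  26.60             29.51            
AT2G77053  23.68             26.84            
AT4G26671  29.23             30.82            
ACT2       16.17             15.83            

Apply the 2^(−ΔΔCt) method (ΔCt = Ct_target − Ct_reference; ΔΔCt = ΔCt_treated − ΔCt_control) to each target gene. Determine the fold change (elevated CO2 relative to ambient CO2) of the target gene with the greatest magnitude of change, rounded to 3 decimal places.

16.564

AT2G37400: ΔΔCt = (24.83−15.83) − (29.22−16.17) = 9.00 − 13.05 = -4.05; fold change = 2^4.05 = 16.564
AT4G47584: ΔΔCt = (29.51−15.83) − (26.60−16.17) = 13.68 − 10.43 = 3.25; fold change = 2^-3.25 = 0.105
AT2G77053: ΔΔCt = (26.84−15.83) − (23.68−16.17) = 11.01 − 7.51 = 3.50; fold change = 2^-3.50 = 0.088
AT4G26671: ΔΔCt = (30.82−15.83) − (29.23−16.17) = 14.99 − 13.06 = 1.93; fold change = 2^-1.93 = 0.262
AT2G37400 has the largest |ΔΔCt| = 4.05.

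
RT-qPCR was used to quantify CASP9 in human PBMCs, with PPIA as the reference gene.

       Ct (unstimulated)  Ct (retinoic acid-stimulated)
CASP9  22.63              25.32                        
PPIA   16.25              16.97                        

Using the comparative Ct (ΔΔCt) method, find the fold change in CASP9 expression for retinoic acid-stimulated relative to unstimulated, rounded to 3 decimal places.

ΔCt(unstimulated) = 22.630 − 16.250 = 6.380
ΔCt(retinoic acid-stimulated) = 25.320 − 16.970 = 8.350
ΔΔCt = 8.350 − 6.380 = 1.970
Fold change = 2^(−1.970) = 0.2553

0.255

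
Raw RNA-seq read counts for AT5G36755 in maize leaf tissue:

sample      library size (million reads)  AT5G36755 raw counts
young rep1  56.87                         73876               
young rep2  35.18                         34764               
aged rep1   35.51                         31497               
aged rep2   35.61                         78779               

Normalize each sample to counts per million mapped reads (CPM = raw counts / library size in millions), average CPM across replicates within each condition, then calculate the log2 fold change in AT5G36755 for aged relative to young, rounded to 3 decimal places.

0.438

CPM(young rep1) = 73876 / 56.87 = 1299.0329
CPM(young rep2) = 34764 / 35.18 = 988.1751
CPM(aged rep1) = 31497 / 35.51 = 886.9896
CPM(aged rep2) = 78779 / 35.61 = 2212.2718
mean CPM(young) = 1143.6040; mean CPM(aged) = 1549.6307
Fold change = 1549.6307 / 1143.6040 = 1.35504
log2(1.35504) = 0.4383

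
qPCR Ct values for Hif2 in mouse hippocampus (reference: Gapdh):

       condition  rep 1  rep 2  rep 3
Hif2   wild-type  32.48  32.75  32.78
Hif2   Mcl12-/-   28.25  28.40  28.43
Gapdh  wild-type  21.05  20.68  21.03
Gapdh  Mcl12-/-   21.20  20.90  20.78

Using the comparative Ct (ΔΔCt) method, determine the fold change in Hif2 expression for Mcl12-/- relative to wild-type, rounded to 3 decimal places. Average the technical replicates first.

20.393

Mean Ct: Hif2 wild-type 32.670; Hif2 Mcl12-/- 28.360; Gapdh wild-type 20.920; Gapdh Mcl12-/- 20.960
ΔCt(wild-type) = 32.670 − 20.920 = 11.750
ΔCt(Mcl12-/-) = 28.360 − 20.960 = 7.400
ΔΔCt = 7.400 − 11.750 = -4.350
Fold change = 2^(−(-4.350)) = 2^4.350 = 20.3930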